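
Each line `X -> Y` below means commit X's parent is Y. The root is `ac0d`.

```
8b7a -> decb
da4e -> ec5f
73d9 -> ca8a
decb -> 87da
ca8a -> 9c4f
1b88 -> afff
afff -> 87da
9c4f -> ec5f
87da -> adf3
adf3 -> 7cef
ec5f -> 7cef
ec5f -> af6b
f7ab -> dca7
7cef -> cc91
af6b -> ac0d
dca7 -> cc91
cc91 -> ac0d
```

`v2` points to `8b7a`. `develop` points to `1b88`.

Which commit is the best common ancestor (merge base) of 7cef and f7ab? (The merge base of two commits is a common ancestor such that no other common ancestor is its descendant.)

Ancestors of 7cef: {7cef, ac0d, cc91}.
Ancestors of f7ab: {ac0d, cc91, dca7, f7ab}.
Common ancestors: {ac0d, cc91}.
Among these, cc91 is not an ancestor of any other common ancestor — it is the merge base.

cc91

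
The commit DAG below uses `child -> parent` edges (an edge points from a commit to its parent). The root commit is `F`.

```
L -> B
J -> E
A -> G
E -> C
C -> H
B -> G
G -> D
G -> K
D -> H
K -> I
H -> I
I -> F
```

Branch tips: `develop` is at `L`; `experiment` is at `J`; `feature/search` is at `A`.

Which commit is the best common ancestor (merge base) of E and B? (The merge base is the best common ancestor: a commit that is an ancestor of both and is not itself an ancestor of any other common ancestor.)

Ancestors of E: {C, E, F, H, I}.
Ancestors of B: {B, D, F, G, H, I, K}.
Common ancestors: {F, H, I}.
Among these, H is not an ancestor of any other common ancestor — it is the merge base.

H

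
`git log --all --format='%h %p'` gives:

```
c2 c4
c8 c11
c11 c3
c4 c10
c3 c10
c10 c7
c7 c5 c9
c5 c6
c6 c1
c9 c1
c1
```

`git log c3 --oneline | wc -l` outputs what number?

Walking parent pointers from c3: reachable set = {c1, c10, c3, c5, c6, c7, c9}.
That is 7 commits.

7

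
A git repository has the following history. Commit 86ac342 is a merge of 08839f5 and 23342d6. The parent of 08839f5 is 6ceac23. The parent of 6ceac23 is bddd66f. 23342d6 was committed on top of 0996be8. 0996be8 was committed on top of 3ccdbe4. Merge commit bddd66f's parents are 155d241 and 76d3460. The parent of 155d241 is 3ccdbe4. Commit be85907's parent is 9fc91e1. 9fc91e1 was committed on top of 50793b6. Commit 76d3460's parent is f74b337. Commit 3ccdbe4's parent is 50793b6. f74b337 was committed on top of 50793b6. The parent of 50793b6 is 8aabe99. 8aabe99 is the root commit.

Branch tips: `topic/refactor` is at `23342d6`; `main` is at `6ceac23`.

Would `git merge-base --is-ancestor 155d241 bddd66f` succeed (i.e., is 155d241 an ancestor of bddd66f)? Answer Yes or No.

Ancestors of bddd66f (commits reachable by following parents): {155d241, 3ccdbe4, 50793b6, 76d3460, 8aabe99, bddd66f, f74b337}.
155d241 is in that set, so it is an ancestor of bddd66f.

Yes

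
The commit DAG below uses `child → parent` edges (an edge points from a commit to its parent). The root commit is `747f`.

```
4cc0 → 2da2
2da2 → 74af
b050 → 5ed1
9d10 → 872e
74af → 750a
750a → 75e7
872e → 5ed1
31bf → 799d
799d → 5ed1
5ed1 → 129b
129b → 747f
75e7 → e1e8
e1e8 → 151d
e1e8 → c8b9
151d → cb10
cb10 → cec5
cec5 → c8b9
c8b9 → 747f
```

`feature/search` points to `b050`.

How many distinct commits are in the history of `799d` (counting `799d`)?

4

Walking parent pointers from 799d: reachable set = {129b, 5ed1, 747f, 799d}.
That is 4 commits.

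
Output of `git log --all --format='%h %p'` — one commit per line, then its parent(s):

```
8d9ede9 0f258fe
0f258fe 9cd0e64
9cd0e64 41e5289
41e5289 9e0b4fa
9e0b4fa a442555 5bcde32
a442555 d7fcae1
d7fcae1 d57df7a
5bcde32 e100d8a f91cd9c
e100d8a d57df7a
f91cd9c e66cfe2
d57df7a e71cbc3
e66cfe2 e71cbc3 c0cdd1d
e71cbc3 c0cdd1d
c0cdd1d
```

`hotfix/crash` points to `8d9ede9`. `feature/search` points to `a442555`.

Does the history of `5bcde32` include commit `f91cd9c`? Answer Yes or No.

Ancestors of 5bcde32 (commits reachable by following parents): {5bcde32, c0cdd1d, d57df7a, e100d8a, e66cfe2, e71cbc3, f91cd9c}.
f91cd9c is in that set, so it is an ancestor of 5bcde32.

Yes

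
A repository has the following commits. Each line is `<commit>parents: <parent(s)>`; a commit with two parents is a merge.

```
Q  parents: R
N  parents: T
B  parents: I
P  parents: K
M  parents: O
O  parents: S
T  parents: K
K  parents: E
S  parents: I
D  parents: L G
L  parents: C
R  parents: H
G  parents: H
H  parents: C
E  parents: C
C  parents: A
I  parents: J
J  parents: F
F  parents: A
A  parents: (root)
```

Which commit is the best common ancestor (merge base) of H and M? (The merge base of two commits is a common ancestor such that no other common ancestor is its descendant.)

A

Ancestors of H: {A, C, H}.
Ancestors of M: {A, F, I, J, M, O, S}.
Common ancestors: {A}.
The only common ancestor is A, so it is the merge base.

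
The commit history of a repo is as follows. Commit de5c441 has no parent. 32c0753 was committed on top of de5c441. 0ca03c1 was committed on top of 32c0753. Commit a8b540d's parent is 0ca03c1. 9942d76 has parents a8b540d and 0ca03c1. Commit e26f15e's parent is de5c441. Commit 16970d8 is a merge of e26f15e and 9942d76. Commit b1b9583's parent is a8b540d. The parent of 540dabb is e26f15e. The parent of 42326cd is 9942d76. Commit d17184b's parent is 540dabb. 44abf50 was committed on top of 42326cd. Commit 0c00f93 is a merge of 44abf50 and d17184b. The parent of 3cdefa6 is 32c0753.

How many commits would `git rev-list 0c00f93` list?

11

Walking parent pointers from 0c00f93: reachable set = {0c00f93, 0ca03c1, 32c0753, 42326cd, 44abf50, 540dabb, 9942d76, a8b540d, d17184b, de5c441, e26f15e}.
That is 11 commits.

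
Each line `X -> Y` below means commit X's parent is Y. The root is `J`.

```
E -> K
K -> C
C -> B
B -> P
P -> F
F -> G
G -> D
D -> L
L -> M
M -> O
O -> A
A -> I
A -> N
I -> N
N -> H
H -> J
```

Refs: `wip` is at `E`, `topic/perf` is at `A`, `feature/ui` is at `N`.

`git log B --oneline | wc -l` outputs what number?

13

Walking parent pointers from B: reachable set = {A, B, D, F, G, H, I, J, L, M, N, O, P}.
That is 13 commits.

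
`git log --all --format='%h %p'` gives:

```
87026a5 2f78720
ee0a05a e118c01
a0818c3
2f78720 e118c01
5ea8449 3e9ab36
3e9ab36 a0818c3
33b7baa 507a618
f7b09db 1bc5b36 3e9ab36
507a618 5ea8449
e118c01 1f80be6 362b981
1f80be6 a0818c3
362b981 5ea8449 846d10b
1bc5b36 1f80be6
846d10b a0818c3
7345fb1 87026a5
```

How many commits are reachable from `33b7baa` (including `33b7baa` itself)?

5

Walking parent pointers from 33b7baa: reachable set = {33b7baa, 3e9ab36, 507a618, 5ea8449, a0818c3}.
That is 5 commits.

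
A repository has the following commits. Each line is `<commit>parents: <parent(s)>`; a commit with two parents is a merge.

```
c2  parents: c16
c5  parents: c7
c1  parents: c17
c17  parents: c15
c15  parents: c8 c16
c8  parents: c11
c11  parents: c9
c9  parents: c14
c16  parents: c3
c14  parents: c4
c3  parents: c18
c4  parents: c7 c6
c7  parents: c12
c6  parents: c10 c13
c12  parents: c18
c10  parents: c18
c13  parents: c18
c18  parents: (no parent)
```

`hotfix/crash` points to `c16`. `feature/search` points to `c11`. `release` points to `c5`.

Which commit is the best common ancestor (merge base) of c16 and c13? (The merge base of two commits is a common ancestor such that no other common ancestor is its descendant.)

c18

Ancestors of c16: {c16, c18, c3}.
Ancestors of c13: {c13, c18}.
Common ancestors: {c18}.
The only common ancestor is c18, so it is the merge base.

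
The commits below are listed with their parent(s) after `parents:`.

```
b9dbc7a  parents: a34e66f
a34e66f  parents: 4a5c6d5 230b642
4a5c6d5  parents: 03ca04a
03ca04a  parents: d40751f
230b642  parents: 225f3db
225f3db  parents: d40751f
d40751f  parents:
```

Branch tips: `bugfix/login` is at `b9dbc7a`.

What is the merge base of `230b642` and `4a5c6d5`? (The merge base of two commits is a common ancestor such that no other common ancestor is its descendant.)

Ancestors of 230b642: {225f3db, 230b642, d40751f}.
Ancestors of 4a5c6d5: {03ca04a, 4a5c6d5, d40751f}.
Common ancestors: {d40751f}.
The only common ancestor is d40751f, so it is the merge base.

d40751f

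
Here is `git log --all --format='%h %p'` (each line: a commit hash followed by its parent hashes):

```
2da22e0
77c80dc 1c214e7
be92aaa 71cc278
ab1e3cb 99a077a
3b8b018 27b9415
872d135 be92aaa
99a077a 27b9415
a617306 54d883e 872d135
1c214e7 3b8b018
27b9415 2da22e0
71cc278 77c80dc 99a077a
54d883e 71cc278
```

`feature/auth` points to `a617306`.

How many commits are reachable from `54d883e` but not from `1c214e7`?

4

Reachable from 54d883e: {1c214e7, 27b9415, 2da22e0, 3b8b018, 54d883e, 71cc278, 77c80dc, 99a077a}.
Reachable from 1c214e7: {1c214e7, 27b9415, 2da22e0, 3b8b018}.
In 54d883e's history but not 1c214e7's: {54d883e, 71cc278, 77c80dc, 99a077a} — 4 commits.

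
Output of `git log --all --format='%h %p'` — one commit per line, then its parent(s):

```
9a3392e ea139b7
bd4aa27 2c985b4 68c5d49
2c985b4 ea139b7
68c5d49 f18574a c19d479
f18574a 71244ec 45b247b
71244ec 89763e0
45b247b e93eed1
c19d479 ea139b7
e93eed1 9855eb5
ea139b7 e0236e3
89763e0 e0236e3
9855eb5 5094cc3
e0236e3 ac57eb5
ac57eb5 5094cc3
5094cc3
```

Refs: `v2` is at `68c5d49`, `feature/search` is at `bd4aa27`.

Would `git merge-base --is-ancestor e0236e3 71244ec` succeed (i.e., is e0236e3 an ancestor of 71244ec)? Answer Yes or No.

Yes

Ancestors of 71244ec (commits reachable by following parents): {5094cc3, 71244ec, 89763e0, ac57eb5, e0236e3}.
e0236e3 is in that set, so it is an ancestor of 71244ec.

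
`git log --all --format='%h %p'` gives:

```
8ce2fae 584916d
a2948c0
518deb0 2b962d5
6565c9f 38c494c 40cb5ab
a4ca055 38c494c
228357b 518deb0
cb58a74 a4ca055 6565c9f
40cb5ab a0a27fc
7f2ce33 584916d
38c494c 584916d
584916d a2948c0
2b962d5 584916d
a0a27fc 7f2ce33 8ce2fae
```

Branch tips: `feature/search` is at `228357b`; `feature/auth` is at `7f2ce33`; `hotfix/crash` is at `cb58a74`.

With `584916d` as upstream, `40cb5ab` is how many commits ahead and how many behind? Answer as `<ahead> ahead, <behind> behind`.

4 ahead, 0 behind

Reachable from 40cb5ab: {40cb5ab, 584916d, 7f2ce33, 8ce2fae, a0a27fc, a2948c0}.
Reachable from 584916d: {584916d, a2948c0}.
Only in 40cb5ab's history (ahead): {40cb5ab, 7f2ce33, 8ce2fae, a0a27fc} — 4.
Only in 584916d's history (behind): {} — 0.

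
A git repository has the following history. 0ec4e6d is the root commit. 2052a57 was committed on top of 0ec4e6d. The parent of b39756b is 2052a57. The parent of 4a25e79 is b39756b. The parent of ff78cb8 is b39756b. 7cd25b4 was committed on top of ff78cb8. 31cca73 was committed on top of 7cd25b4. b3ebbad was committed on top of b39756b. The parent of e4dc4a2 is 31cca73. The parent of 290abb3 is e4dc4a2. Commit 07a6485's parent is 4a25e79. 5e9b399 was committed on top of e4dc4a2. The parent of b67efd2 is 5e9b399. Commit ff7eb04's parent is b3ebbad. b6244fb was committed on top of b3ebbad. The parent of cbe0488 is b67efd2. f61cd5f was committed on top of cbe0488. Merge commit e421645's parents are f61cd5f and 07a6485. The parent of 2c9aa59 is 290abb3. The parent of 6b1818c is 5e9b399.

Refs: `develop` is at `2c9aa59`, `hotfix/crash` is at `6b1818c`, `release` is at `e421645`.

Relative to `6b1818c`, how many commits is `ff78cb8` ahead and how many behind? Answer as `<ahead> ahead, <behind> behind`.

Reachable from ff78cb8: {0ec4e6d, 2052a57, b39756b, ff78cb8}.
Reachable from 6b1818c: {0ec4e6d, 2052a57, 31cca73, 5e9b399, 6b1818c, 7cd25b4, b39756b, e4dc4a2, ff78cb8}.
Only in ff78cb8's history (ahead): {} — 0.
Only in 6b1818c's history (behind): {31cca73, 5e9b399, 6b1818c, 7cd25b4, e4dc4a2} — 5.

0 ahead, 5 behind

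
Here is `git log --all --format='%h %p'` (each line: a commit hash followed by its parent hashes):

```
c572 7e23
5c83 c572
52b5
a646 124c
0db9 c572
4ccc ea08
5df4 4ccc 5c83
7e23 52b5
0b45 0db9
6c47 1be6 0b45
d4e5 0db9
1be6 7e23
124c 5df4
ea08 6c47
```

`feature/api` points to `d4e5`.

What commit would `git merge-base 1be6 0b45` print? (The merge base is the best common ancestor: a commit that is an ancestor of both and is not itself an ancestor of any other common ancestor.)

7e23

Ancestors of 1be6: {1be6, 52b5, 7e23}.
Ancestors of 0b45: {0b45, 0db9, 52b5, 7e23, c572}.
Common ancestors: {52b5, 7e23}.
Among these, 7e23 is not an ancestor of any other common ancestor — it is the merge base.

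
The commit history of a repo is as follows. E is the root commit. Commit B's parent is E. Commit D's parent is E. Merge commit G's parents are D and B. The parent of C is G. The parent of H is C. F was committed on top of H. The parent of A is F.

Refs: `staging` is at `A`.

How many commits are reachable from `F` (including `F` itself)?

Walking parent pointers from F: reachable set = {B, C, D, E, F, G, H}.
That is 7 commits.

7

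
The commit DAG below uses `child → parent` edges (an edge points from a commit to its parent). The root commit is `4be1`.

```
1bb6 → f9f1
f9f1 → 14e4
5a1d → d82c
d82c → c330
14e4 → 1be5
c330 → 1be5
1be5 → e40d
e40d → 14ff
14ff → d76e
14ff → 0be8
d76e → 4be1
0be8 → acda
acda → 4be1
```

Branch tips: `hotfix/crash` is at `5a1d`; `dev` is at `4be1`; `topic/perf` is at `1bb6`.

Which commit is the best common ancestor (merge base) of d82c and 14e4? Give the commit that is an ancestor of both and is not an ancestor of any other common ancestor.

Ancestors of d82c: {0be8, 14ff, 1be5, 4be1, acda, c330, d76e, d82c, e40d}.
Ancestors of 14e4: {0be8, 14e4, 14ff, 1be5, 4be1, acda, d76e, e40d}.
Common ancestors: {0be8, 14ff, 1be5, 4be1, acda, d76e, e40d}.
Among these, 1be5 is not an ancestor of any other common ancestor — it is the merge base.

1be5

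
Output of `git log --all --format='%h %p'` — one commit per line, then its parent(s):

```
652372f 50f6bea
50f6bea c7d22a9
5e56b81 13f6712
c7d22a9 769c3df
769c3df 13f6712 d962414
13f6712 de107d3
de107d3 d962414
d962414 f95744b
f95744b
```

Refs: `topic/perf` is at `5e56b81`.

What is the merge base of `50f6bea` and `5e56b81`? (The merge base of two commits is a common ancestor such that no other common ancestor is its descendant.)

13f6712

Ancestors of 50f6bea: {13f6712, 50f6bea, 769c3df, c7d22a9, d962414, de107d3, f95744b}.
Ancestors of 5e56b81: {13f6712, 5e56b81, d962414, de107d3, f95744b}.
Common ancestors: {13f6712, d962414, de107d3, f95744b}.
Among these, 13f6712 is not an ancestor of any other common ancestor — it is the merge base.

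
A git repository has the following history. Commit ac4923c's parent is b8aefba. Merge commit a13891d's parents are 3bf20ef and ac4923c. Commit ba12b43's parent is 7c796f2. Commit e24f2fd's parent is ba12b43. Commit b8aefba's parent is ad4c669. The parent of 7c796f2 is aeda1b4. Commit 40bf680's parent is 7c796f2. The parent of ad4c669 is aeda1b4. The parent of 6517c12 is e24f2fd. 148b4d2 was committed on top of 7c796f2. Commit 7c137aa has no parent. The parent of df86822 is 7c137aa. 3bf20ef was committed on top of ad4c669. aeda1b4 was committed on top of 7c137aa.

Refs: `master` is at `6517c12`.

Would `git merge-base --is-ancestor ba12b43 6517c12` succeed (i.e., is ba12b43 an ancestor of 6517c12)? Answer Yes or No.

Yes

Ancestors of 6517c12 (commits reachable by following parents): {6517c12, 7c137aa, 7c796f2, aeda1b4, ba12b43, e24f2fd}.
ba12b43 is in that set, so it is an ancestor of 6517c12.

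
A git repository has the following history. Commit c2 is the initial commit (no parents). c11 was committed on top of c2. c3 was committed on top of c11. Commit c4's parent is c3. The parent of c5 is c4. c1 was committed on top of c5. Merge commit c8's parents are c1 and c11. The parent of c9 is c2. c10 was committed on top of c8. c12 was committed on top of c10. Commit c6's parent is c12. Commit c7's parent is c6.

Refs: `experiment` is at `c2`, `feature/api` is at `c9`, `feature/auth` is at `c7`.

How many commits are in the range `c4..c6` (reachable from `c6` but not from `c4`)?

6

Reachable from c6: {c1, c10, c11, c12, c2, c3, c4, c5, c6, c8}.
Reachable from c4: {c11, c2, c3, c4}.
In c6's history but not c4's: {c1, c10, c12, c5, c6, c8} — 6 commits.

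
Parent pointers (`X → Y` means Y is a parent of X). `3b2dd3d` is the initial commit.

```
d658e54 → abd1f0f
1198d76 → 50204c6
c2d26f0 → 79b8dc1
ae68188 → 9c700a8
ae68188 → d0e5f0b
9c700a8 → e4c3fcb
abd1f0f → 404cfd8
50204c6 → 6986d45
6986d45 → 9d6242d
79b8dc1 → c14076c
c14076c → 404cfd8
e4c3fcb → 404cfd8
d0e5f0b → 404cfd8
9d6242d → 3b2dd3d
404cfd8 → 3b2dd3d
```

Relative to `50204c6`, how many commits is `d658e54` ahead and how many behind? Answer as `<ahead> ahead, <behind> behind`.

3 ahead, 3 behind

Reachable from d658e54: {3b2dd3d, 404cfd8, abd1f0f, d658e54}.
Reachable from 50204c6: {3b2dd3d, 50204c6, 6986d45, 9d6242d}.
Only in d658e54's history (ahead): {404cfd8, abd1f0f, d658e54} — 3.
Only in 50204c6's history (behind): {50204c6, 6986d45, 9d6242d} — 3.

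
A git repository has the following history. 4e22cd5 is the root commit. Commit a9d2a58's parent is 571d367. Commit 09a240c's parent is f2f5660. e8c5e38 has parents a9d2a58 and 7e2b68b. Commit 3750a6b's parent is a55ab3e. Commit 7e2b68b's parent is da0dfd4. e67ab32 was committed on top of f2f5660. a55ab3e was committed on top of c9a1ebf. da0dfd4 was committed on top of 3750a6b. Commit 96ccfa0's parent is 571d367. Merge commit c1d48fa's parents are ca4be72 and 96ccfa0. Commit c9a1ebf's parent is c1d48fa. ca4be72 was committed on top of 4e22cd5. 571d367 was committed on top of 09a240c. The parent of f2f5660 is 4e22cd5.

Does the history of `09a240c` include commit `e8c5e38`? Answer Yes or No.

Ancestors of 09a240c: {09a240c, 4e22cd5, f2f5660}.
e8c5e38 is not in that set, so it is not an ancestor of 09a240c.

No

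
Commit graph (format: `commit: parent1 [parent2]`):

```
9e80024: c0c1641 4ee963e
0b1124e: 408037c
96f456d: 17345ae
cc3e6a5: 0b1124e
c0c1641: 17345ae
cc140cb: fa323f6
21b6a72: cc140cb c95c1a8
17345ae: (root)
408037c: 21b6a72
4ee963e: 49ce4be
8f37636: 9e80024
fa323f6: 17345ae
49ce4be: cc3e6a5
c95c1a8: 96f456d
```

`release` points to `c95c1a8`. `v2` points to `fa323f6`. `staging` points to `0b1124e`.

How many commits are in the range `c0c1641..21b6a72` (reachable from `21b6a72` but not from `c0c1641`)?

Reachable from 21b6a72: {17345ae, 21b6a72, 96f456d, c95c1a8, cc140cb, fa323f6}.
Reachable from c0c1641: {17345ae, c0c1641}.
In 21b6a72's history but not c0c1641's: {21b6a72, 96f456d, c95c1a8, cc140cb, fa323f6} — 5 commits.

5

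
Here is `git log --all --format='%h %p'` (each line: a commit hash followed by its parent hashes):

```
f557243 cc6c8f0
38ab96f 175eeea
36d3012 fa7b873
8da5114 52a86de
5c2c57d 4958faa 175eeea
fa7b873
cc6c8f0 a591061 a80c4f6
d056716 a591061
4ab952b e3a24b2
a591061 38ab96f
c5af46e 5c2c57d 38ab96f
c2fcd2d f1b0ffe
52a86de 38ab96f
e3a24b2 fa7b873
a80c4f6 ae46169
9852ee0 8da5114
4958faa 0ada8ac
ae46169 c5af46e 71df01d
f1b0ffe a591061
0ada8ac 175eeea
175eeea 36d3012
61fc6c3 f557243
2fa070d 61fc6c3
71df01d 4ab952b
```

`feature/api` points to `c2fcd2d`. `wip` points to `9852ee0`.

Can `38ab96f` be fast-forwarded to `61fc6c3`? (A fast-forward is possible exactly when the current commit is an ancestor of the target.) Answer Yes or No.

Yes

A fast-forward from 38ab96f to 61fc6c3 is possible iff 38ab96f is an ancestor of 61fc6c3.
Ancestors of 61fc6c3: {0ada8ac, 175eeea, 36d3012, 38ab96f, 4958faa, 4ab952b, 5c2c57d, 61fc6c3, 71df01d, a591061, a80c4f6, ae46169, c5af46e, cc6c8f0, e3a24b2, f557243, fa7b873}.
38ab96f is among them, so fast-forward is possible.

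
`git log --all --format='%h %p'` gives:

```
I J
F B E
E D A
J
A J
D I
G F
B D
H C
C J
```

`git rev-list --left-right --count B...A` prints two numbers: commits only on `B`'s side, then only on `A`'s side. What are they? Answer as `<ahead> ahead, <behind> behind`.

3 ahead, 1 behind

Reachable from B: {B, D, I, J}.
Reachable from A: {A, J}.
Only in B's history (ahead): {B, D, I} — 3.
Only in A's history (behind): {A} — 1.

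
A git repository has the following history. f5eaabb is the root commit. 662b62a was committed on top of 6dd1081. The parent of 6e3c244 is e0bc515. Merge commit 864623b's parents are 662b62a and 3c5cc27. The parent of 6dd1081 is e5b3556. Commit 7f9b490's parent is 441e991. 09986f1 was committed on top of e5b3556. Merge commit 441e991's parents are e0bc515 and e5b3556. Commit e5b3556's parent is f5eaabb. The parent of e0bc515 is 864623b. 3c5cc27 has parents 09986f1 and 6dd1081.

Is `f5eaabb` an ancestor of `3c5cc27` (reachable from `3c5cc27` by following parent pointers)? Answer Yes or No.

Yes

Ancestors of 3c5cc27 (commits reachable by following parents): {09986f1, 3c5cc27, 6dd1081, e5b3556, f5eaabb}.
f5eaabb is in that set, so it is an ancestor of 3c5cc27.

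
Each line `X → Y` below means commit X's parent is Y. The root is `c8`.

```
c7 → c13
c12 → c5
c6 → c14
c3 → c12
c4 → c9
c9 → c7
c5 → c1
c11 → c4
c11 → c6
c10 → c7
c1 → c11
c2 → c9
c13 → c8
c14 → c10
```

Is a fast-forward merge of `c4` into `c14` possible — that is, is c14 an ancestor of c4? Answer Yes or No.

No

A fast-forward from c14 to c4 is possible iff c14 is an ancestor of c4.
Ancestors of c4: {c13, c4, c7, c8, c9}.
c14 is not among them, so fast-forward is not possible.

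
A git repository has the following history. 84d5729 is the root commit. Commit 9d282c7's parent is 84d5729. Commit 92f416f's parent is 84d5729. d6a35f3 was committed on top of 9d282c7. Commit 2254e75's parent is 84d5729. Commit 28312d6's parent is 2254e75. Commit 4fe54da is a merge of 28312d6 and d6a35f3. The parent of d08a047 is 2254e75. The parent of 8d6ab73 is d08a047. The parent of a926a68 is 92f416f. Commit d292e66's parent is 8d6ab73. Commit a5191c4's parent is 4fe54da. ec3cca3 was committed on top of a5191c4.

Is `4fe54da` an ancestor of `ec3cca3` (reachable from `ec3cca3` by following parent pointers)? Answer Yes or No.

Ancestors of ec3cca3 (commits reachable by following parents): {2254e75, 28312d6, 4fe54da, 84d5729, 9d282c7, a5191c4, d6a35f3, ec3cca3}.
4fe54da is in that set, so it is an ancestor of ec3cca3.

Yes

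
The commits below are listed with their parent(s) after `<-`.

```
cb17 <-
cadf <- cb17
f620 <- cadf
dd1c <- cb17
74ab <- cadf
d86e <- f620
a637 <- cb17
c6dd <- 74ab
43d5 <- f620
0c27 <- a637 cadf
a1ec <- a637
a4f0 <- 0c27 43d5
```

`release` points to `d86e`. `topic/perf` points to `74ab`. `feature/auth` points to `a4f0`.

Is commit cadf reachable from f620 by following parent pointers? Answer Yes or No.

Yes

Ancestors of f620 (commits reachable by following parents): {cadf, cb17, f620}.
cadf is in that set, so it is an ancestor of f620.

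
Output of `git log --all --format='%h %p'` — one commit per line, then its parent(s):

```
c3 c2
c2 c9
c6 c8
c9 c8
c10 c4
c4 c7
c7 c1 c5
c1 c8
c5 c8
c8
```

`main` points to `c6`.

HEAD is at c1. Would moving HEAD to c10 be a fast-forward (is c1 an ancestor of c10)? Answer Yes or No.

Yes

A fast-forward from c1 to c10 is possible iff c1 is an ancestor of c10.
Ancestors of c10: {c1, c10, c4, c5, c7, c8}.
c1 is among them, so fast-forward is possible.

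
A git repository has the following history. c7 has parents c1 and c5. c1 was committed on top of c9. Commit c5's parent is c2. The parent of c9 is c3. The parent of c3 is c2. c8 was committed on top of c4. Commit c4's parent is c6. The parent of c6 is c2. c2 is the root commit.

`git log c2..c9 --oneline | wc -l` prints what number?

2

Reachable from c9: {c2, c3, c9}.
Reachable from c2: {c2}.
In c9's history but not c2's: {c3, c9} — 2 commits.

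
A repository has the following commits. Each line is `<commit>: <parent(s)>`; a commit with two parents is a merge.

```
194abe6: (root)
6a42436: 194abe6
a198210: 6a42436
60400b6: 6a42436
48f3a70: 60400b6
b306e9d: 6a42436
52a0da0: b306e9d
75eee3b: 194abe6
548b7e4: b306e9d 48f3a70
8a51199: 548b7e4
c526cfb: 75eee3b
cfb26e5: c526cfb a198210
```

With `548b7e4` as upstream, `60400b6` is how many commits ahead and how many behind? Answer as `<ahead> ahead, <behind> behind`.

0 ahead, 3 behind

Reachable from 60400b6: {194abe6, 60400b6, 6a42436}.
Reachable from 548b7e4: {194abe6, 48f3a70, 548b7e4, 60400b6, 6a42436, b306e9d}.
Only in 60400b6's history (ahead): {} — 0.
Only in 548b7e4's history (behind): {48f3a70, 548b7e4, b306e9d} — 3.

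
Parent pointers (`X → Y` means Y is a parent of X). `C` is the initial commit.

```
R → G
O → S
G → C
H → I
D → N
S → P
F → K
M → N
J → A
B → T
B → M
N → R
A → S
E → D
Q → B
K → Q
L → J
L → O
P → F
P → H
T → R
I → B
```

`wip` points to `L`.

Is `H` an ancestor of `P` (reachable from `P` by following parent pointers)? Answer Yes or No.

Ancestors of P (commits reachable by following parents): {B, C, F, G, H, I, K, M, N, P, Q, R, T}.
H is in that set, so it is an ancestor of P.

Yes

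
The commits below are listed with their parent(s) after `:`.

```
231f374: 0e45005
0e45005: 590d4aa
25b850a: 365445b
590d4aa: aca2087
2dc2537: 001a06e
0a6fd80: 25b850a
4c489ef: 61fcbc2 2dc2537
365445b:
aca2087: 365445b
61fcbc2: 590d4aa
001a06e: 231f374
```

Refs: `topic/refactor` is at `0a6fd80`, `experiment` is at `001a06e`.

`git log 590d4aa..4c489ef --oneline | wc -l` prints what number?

Reachable from 4c489ef: {001a06e, 0e45005, 231f374, 2dc2537, 365445b, 4c489ef, 590d4aa, 61fcbc2, aca2087}.
Reachable from 590d4aa: {365445b, 590d4aa, aca2087}.
In 4c489ef's history but not 590d4aa's: {001a06e, 0e45005, 231f374, 2dc2537, 4c489ef, 61fcbc2} — 6 commits.

6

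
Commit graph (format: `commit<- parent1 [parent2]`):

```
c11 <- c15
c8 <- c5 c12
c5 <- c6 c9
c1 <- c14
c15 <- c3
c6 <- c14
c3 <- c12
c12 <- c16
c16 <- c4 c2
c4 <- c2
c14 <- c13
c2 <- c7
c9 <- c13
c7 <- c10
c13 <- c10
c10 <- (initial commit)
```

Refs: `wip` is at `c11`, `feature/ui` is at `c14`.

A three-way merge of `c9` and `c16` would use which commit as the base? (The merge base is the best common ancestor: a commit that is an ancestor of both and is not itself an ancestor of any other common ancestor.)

Ancestors of c9: {c10, c13, c9}.
Ancestors of c16: {c10, c16, c2, c4, c7}.
Common ancestors: {c10}.
The only common ancestor is c10, so it is the merge base.

c10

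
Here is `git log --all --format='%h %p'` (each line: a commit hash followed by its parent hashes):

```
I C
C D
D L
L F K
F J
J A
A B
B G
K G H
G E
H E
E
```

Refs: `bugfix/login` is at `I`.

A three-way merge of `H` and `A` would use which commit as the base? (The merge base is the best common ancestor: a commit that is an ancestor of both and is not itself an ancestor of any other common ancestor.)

Ancestors of H: {E, H}.
Ancestors of A: {A, B, E, G}.
Common ancestors: {E}.
The only common ancestor is E, so it is the merge base.

E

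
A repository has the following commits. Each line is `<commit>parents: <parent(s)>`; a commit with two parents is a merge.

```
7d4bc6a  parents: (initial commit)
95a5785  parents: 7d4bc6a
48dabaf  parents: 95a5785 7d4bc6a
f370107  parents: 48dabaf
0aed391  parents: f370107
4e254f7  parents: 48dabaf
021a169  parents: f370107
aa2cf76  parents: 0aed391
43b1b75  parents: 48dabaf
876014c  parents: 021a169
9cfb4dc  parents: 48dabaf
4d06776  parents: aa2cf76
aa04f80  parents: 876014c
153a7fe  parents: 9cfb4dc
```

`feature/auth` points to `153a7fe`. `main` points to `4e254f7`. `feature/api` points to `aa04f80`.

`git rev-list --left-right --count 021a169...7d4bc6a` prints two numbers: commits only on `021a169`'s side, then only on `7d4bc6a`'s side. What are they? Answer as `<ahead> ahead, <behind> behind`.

Reachable from 021a169: {021a169, 48dabaf, 7d4bc6a, 95a5785, f370107}.
Reachable from 7d4bc6a: {7d4bc6a}.
Only in 021a169's history (ahead): {021a169, 48dabaf, 95a5785, f370107} — 4.
Only in 7d4bc6a's history (behind): {} — 0.

4 ahead, 0 behind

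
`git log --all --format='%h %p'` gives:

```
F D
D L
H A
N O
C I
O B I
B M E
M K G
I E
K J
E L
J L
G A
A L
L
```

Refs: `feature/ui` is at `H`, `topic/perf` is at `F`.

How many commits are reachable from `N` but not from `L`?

Reachable from N: {A, B, E, G, I, J, K, L, M, N, O}.
Reachable from L: {L}.
In N's history but not L's: {A, B, E, G, I, J, K, M, N, O} — 10 commits.

10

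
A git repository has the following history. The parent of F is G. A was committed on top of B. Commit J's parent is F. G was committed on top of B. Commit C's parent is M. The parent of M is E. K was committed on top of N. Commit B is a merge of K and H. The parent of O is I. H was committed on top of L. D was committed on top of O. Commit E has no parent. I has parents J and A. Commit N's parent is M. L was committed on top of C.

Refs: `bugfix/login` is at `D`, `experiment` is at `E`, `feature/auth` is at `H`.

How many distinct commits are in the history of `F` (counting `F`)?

Walking parent pointers from F: reachable set = {B, C, E, F, G, H, K, L, M, N}.
That is 10 commits.

10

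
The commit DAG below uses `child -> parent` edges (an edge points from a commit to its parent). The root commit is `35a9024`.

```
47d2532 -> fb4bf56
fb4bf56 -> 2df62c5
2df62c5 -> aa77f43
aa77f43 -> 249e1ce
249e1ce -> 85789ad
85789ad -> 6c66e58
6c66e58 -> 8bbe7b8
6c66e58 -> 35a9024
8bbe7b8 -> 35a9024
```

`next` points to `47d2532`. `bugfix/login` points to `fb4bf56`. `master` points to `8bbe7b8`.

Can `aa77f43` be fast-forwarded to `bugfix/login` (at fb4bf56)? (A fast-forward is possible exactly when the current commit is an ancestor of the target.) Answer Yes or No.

Yes

A fast-forward from aa77f43 to fb4bf56 is possible iff aa77f43 is an ancestor of fb4bf56.
Ancestors of fb4bf56: {249e1ce, 2df62c5, 35a9024, 6c66e58, 85789ad, 8bbe7b8, aa77f43, fb4bf56}.
aa77f43 is among them, so fast-forward is possible.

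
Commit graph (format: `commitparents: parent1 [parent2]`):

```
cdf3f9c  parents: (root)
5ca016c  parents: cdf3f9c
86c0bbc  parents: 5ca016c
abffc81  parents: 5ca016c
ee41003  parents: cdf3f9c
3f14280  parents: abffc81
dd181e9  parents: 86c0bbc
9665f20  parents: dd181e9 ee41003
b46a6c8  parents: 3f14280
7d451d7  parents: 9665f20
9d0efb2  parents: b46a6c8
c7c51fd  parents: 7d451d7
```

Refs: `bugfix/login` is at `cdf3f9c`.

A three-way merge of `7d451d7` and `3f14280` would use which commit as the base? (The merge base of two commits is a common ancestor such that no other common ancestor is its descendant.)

5ca016c

Ancestors of 7d451d7: {5ca016c, 7d451d7, 86c0bbc, 9665f20, cdf3f9c, dd181e9, ee41003}.
Ancestors of 3f14280: {3f14280, 5ca016c, abffc81, cdf3f9c}.
Common ancestors: {5ca016c, cdf3f9c}.
Among these, 5ca016c is not an ancestor of any other common ancestor — it is the merge base.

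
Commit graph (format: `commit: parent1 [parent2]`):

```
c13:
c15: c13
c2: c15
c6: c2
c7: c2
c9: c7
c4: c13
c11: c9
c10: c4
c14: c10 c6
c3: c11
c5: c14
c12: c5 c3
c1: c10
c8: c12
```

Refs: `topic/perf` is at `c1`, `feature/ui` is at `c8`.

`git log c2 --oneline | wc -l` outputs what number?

3

Walking parent pointers from c2: reachable set = {c13, c15, c2}.
That is 3 commits.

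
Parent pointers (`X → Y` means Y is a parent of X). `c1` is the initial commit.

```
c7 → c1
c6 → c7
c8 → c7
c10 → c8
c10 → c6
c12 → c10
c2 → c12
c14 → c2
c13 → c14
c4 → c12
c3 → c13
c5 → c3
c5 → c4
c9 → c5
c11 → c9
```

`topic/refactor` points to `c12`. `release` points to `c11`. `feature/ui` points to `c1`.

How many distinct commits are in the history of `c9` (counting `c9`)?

Walking parent pointers from c9: reachable set = {c1, c10, c12, c13, c14, c2, c3, c4, c5, c6, c7, c8, c9}.
That is 13 commits.

13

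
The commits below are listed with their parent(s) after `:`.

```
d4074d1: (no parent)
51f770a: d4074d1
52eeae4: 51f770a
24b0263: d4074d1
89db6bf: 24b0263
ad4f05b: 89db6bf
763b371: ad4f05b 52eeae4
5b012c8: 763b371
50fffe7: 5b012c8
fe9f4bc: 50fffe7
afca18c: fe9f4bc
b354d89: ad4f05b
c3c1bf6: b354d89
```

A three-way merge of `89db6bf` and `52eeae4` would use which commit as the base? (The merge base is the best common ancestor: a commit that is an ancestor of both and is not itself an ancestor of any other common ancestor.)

Ancestors of 89db6bf: {24b0263, 89db6bf, d4074d1}.
Ancestors of 52eeae4: {51f770a, 52eeae4, d4074d1}.
Common ancestors: {d4074d1}.
The only common ancestor is d4074d1, so it is the merge base.

d4074d1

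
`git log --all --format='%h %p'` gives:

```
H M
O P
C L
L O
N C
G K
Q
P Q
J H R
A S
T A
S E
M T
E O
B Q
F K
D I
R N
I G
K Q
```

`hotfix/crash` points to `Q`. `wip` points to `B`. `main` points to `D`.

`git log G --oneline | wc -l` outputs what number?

Walking parent pointers from G: reachable set = {G, K, Q}.
That is 3 commits.

3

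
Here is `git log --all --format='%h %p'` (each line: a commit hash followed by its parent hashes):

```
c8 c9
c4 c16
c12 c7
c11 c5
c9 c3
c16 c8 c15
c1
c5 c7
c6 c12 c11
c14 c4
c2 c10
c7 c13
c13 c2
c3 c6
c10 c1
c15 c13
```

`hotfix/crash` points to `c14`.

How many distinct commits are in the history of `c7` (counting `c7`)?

5

Walking parent pointers from c7: reachable set = {c1, c10, c13, c2, c7}.
That is 5 commits.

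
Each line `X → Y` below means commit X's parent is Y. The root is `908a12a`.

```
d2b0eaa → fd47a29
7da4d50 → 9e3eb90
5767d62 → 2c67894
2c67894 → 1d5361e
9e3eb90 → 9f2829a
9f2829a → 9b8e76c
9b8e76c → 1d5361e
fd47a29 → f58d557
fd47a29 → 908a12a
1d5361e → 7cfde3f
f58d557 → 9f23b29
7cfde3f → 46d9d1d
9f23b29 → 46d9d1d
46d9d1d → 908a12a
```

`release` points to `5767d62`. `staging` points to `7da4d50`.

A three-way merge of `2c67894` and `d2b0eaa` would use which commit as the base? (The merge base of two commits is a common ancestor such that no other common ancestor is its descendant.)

46d9d1d

Ancestors of 2c67894: {1d5361e, 2c67894, 46d9d1d, 7cfde3f, 908a12a}.
Ancestors of d2b0eaa: {46d9d1d, 908a12a, 9f23b29, d2b0eaa, f58d557, fd47a29}.
Common ancestors: {46d9d1d, 908a12a}.
Among these, 46d9d1d is not an ancestor of any other common ancestor — it is the merge base.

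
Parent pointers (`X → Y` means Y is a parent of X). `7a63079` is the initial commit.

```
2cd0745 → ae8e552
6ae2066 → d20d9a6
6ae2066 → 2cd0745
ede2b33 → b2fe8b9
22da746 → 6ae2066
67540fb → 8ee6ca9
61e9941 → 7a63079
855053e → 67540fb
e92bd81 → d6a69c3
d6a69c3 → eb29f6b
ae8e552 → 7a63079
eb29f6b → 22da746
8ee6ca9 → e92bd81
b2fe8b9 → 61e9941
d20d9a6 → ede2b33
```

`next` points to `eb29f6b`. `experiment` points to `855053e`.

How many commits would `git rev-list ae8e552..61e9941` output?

1

Reachable from 61e9941: {61e9941, 7a63079}.
Reachable from ae8e552: {7a63079, ae8e552}.
In 61e9941's history but not ae8e552's: {61e9941} — 1 commit.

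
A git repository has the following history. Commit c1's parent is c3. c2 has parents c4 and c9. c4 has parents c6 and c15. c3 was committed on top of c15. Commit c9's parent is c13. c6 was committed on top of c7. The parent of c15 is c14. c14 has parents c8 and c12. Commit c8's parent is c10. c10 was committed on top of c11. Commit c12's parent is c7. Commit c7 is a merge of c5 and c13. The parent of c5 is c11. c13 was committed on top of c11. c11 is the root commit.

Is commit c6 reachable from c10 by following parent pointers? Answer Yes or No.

Ancestors of c10: {c10, c11}.
c6 is not in that set, so it is not an ancestor of c10.

No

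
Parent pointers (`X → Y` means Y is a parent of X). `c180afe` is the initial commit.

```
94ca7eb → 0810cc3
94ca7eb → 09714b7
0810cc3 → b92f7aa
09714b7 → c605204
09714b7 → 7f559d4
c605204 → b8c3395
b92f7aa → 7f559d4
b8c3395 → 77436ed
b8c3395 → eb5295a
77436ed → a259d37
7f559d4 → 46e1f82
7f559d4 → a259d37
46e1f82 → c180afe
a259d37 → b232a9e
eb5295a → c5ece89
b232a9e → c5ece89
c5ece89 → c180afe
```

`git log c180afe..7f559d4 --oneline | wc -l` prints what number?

5

Reachable from 7f559d4: {46e1f82, 7f559d4, a259d37, b232a9e, c180afe, c5ece89}.
Reachable from c180afe: {c180afe}.
In 7f559d4's history but not c180afe's: {46e1f82, 7f559d4, a259d37, b232a9e, c5ece89} — 5 commits.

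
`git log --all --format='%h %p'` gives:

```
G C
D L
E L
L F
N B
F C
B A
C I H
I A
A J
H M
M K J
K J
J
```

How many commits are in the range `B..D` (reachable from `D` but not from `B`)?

Reachable from D: {A, C, D, F, H, I, J, K, L, M}.
Reachable from B: {A, B, J}.
In D's history but not B's: {C, D, F, H, I, K, L, M} — 8 commits.

8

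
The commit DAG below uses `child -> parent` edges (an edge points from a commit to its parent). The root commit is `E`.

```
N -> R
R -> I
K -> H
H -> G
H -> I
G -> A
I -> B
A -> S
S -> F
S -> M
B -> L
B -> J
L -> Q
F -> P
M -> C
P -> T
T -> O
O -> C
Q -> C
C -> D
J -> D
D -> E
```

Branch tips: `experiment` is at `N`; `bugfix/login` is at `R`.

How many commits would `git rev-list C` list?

Walking parent pointers from C: reachable set = {C, D, E}.
That is 3 commits.

3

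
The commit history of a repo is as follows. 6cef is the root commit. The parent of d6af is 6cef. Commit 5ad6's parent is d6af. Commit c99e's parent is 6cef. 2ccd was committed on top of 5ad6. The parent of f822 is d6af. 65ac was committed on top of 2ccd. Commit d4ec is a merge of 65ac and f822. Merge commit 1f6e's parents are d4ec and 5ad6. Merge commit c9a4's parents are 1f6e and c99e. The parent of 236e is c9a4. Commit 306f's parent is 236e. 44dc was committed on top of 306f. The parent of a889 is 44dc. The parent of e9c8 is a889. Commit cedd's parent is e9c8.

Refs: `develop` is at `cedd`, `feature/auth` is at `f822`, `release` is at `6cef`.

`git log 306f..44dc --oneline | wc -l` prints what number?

1

Reachable from 44dc: {1f6e, 236e, 2ccd, 306f, 44dc, 5ad6, 65ac, 6cef, c99e, c9a4, d4ec, d6af, f822}.
Reachable from 306f: {1f6e, 236e, 2ccd, 306f, 5ad6, 65ac, 6cef, c99e, c9a4, d4ec, d6af, f822}.
In 44dc's history but not 306f's: {44dc} — 1 commit.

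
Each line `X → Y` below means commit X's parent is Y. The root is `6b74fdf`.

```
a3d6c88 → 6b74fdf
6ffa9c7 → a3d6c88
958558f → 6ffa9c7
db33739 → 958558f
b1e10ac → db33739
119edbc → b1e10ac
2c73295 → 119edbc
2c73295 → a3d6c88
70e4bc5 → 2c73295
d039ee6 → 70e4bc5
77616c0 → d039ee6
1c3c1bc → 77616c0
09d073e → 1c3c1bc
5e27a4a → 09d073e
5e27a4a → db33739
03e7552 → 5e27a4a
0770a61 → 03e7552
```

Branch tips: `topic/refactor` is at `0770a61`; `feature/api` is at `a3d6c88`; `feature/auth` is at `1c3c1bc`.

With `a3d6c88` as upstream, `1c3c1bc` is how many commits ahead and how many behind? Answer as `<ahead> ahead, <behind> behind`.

Reachable from 1c3c1bc: {119edbc, 1c3c1bc, 2c73295, 6b74fdf, 6ffa9c7, 70e4bc5, 77616c0, 958558f, a3d6c88, b1e10ac, d039ee6, db33739}.
Reachable from a3d6c88: {6b74fdf, a3d6c88}.
Only in 1c3c1bc's history (ahead): {119edbc, 1c3c1bc, 2c73295, 6ffa9c7, 70e4bc5, 77616c0, 958558f, b1e10ac, d039ee6, db33739} — 10.
Only in a3d6c88's history (behind): {} — 0.

10 ahead, 0 behind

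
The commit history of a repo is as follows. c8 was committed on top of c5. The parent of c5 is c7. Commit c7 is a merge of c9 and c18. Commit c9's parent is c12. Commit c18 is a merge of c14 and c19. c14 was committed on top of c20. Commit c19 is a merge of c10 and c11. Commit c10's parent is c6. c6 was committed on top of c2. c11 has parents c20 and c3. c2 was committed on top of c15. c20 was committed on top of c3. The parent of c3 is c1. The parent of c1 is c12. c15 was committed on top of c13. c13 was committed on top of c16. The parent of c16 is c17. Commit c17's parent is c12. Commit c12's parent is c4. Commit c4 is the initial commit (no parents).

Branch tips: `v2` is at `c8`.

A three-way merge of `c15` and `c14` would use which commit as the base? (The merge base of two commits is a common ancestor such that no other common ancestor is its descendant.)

Ancestors of c15: {c12, c13, c15, c16, c17, c4}.
Ancestors of c14: {c1, c12, c14, c20, c3, c4}.
Common ancestors: {c12, c4}.
Among these, c12 is not an ancestor of any other common ancestor — it is the merge base.

c12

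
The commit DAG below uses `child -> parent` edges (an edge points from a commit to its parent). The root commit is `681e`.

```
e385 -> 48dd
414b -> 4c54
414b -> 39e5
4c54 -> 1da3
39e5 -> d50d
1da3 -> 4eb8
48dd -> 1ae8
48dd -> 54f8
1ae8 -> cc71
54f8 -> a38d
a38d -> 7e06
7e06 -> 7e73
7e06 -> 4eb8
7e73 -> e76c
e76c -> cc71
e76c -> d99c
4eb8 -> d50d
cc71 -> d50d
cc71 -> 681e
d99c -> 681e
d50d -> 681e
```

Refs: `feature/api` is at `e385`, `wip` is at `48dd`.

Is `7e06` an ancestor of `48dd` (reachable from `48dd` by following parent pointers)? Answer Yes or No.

Ancestors of 48dd (commits reachable by following parents): {1ae8, 48dd, 4eb8, 54f8, 681e, 7e06, 7e73, a38d, cc71, d50d, d99c, e76c}.
7e06 is in that set, so it is an ancestor of 48dd.

Yes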